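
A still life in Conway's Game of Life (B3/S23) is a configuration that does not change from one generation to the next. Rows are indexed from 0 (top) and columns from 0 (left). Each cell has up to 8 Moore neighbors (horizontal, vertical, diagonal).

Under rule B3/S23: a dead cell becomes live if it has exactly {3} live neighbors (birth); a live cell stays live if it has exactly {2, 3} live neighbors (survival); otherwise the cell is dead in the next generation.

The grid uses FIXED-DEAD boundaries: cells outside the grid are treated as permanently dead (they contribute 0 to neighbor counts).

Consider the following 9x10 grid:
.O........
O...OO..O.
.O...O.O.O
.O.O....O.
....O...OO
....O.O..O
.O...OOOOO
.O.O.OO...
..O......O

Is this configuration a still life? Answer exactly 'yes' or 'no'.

Compute generation 1 and compare to generation 0 (given above):
Generation 1:
..........
OO..OOO.O.
OOO..OOO.O
..O.O..O..
...OOO.OOO
....O.O...
..O.....OO
.O..OO...O
..O.......
Cell (0,1) differs: gen0=1 vs gen1=0 -> NOT a still life.

Answer: no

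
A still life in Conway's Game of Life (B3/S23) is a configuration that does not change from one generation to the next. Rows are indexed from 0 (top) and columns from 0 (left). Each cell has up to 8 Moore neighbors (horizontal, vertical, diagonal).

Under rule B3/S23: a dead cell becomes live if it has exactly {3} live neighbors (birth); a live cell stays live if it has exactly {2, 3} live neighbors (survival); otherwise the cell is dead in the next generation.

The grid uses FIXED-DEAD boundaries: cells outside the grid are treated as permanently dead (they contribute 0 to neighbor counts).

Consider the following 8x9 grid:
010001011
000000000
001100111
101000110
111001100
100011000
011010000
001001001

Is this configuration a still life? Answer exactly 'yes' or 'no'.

Compute generation 1 and compare to generation 0 (given above):
Generation 1:
000000000
001000000
011100101
100000001
101110010
100010100
011010000
011100000
Cell (0,1) differs: gen0=1 vs gen1=0 -> NOT a still life.

Answer: no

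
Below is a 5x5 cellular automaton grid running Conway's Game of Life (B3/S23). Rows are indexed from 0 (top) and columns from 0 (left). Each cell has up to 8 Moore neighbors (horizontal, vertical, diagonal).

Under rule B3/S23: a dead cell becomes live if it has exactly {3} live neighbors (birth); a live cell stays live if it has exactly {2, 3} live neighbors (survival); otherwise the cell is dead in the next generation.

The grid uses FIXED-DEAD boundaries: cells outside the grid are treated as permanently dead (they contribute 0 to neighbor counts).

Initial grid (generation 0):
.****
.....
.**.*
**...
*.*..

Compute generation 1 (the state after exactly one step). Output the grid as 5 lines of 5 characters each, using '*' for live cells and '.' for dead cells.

Simulating step by step:
Generation 0 (given above): 11 live cells
Generation 1: 9 live cells
(generation 1 grid is the final answer)

Answer: ..**.
....*
***..
*..*.
*....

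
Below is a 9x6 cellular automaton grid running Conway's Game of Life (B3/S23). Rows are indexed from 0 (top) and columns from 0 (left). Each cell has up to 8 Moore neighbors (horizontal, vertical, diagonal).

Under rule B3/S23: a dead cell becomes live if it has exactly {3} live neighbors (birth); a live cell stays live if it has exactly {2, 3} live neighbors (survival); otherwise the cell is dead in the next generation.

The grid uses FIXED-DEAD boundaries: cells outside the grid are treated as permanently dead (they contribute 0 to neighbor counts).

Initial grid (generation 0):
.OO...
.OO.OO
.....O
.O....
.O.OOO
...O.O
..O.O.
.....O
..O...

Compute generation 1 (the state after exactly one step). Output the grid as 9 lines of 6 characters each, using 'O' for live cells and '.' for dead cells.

Simulating step by step:
Generation 0 (given above): 18 live cells
Generation 1: 21 live cells
(generation 1 grid is the final answer)

Answer: .OOO..
.OOOOO
.OO.OO
..O..O
...O.O
.....O
...OOO
...O..
......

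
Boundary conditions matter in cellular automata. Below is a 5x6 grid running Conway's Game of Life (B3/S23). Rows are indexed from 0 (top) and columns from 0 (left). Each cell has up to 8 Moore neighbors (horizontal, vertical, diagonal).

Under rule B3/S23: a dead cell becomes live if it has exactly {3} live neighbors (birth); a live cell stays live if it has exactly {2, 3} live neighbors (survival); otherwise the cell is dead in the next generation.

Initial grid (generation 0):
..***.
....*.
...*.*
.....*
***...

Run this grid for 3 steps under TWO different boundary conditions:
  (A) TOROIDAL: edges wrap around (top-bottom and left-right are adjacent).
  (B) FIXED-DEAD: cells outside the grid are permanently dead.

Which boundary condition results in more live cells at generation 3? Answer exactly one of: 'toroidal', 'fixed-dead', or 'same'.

Under TOROIDAL boundary, generation 3:
......
*..*.*
.*.*.*
.***..
......
Population = 9

Under FIXED-DEAD boundary, generation 3:
...**.
.....*
.*...*
*...*.
.**...
Population = 9

Comparison: toroidal=9, fixed-dead=9 -> same

Answer: same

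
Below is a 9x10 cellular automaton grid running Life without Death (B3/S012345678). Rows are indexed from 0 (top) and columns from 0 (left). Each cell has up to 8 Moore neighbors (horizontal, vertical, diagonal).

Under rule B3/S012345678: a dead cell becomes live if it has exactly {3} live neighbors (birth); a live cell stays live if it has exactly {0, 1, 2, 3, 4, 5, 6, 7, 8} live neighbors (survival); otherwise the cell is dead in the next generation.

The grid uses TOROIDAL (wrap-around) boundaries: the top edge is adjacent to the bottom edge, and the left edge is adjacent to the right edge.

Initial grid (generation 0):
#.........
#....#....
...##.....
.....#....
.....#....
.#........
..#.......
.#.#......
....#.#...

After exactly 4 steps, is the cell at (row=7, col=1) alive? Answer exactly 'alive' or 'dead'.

Answer: alive

Derivation:
Simulating step by step:
Generation 0 (given above): 13 live cells
Generation 1: 18 live cells
#....#....
#...##....
...###....
.....#....
.....#....
.#........
.##.......
.###......
....#.#...
Generation 2: 30 live cells
#....##...
#..####...
...####...
.....##...
.....#....
.##.......
####......
.###......
.######...
Generation 3: 38 live cells
#....###..
#..#####..
...#####..
.....##...
.....##...
####......
####......
.###.#....
#######...
Generation 4: 46 live cells
#....###.#
#..######.
...#####..
.....##...
.##.###...
#####.....
####......
.###.##...
########..

Cell (7,1) at generation 4: 1 -> alive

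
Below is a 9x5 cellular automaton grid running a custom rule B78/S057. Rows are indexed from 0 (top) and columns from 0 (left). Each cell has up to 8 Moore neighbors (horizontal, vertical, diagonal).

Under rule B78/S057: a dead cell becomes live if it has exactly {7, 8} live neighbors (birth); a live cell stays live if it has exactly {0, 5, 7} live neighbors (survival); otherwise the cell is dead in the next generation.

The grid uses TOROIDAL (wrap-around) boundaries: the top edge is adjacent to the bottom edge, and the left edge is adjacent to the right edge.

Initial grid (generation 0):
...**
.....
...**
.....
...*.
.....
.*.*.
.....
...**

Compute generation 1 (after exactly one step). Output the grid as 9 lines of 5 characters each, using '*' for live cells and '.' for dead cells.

Answer: .....
.....
.....
.....
...*.
.....
.*.*.
.....
.....

Derivation:
Simulating step by step:
Generation 0 (given above): 9 live cells
Generation 1: 3 live cells
(generation 1 grid is the final answer)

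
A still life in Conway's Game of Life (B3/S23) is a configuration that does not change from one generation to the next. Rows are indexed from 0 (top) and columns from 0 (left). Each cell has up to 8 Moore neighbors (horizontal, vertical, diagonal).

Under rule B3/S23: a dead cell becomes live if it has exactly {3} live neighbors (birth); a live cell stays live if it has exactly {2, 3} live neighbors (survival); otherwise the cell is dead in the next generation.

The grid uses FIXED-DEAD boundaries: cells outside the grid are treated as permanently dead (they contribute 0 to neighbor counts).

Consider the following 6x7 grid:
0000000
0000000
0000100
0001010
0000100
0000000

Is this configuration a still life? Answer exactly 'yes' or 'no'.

Answer: yes

Derivation:
Compute generation 1 and compare to generation 0 (given above):
Generation 1:
0000000
0000000
0000100
0001010
0000100
0000000
The grids are IDENTICAL -> still life.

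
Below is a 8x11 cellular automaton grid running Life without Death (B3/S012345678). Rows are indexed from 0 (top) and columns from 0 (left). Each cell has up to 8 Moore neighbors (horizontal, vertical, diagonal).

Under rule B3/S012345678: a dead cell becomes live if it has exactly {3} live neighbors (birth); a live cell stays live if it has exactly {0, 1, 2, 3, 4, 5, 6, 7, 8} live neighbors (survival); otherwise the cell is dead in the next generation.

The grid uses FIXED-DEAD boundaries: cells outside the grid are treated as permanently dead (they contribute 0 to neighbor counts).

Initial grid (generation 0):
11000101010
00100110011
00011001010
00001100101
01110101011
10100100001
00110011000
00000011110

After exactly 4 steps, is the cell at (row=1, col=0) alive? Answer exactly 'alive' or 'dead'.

Answer: alive

Derivation:
Simulating step by step:
Generation 0 (given above): 37 live cells
Generation 1: 50 live cells
11000101111
01110111011
00011001010
00001101101
01110101111
10100101111
01110111010
00000011110
Generation 2: 55 live cells
11001101111
11110111011
00011001010
00001101101
01110101111
10100101111
01111111010
00100111110
Generation 3: 58 live cells
11011101111
11110111011
01011001010
00001101101
01110101111
10100101111
01111111010
01100111110
Generation 4: 61 live cells
11011101111
11110111011
11011001010
01001101101
01110101111
10100101111
11111111010
01100111110

Cell (1,0) at generation 4: 1 -> alive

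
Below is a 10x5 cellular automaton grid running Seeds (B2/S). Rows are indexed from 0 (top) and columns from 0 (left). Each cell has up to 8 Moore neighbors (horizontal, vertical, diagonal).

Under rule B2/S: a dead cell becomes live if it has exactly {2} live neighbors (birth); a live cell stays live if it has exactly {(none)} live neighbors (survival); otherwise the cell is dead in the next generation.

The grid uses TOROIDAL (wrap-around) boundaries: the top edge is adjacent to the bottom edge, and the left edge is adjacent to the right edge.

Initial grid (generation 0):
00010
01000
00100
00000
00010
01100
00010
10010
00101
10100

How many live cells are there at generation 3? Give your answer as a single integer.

Answer: 13

Derivation:
Simulating step by step:
Generation 0 (given above): 13 live cells
Generation 1: 10 live cells
10001
00010
01000
00110
01000
00001
10000
01000
00000
00000
Generation 2: 13 live cells
00010
01100
00001
10000
10001
01000
01001
10000
00000
10001
Generation 3: 13 live cells
00000
10001
00110
01010
00000
00110
00100
01001
01000
00010
Population at generation 3: 13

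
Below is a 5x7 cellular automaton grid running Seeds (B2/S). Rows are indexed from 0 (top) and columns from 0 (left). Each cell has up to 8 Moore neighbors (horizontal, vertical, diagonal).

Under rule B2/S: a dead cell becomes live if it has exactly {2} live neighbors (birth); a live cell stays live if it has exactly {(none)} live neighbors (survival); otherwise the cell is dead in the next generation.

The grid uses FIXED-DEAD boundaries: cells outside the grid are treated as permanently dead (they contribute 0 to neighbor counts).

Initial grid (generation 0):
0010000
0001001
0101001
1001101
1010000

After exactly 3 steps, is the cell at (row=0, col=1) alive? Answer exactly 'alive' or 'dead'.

Simulating step by step:
Generation 0 (given above): 12 live cells
Generation 1: 7 live cells
0001000
0100110
1000000
0000000
0000110
Generation 2: 10 live cells
0010010
1011000
0100110
0000110
0000000
Generation 3: 8 live cells
0000100
0000001
1000001
0001001
0000110

Cell (0,1) at generation 3: 0 -> dead

Answer: dead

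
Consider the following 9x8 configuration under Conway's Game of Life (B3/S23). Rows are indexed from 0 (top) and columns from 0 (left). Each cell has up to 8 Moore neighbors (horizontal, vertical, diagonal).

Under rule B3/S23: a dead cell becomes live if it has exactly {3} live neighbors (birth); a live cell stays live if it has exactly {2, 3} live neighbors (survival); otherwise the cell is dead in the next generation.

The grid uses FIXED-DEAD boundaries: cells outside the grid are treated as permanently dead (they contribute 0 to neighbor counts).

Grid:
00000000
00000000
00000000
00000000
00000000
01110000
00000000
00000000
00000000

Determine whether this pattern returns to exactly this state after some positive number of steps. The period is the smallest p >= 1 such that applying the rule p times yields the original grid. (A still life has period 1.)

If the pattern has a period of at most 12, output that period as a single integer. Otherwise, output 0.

Answer: 2

Derivation:
Simulating and comparing each generation to the original:
Gen 0 (original, given above): 3 live cells
Gen 1: 3 live cells, differs from original
Gen 2: 3 live cells, MATCHES original -> period = 2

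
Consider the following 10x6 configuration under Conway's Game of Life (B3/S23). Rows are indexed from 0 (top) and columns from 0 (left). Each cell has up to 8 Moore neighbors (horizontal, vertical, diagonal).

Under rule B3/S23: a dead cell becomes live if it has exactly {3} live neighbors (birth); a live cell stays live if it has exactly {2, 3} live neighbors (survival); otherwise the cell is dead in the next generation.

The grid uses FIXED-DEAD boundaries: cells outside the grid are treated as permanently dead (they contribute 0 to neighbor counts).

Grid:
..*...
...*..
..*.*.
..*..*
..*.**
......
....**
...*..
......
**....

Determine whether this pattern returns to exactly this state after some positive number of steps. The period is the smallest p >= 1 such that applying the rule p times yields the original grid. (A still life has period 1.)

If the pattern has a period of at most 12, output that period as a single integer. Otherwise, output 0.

Simulating and comparing each generation to the original:
Gen 0 (original, given above): 14 live cells
Gen 1: 13 live cells, differs from original
Gen 2: 12 live cells, differs from original
Gen 3: 13 live cells, differs from original
Gen 4: 10 live cells, differs from original
Gen 5: 13 live cells, differs from original
Gen 6: 13 live cells, differs from original
Gen 7: 14 live cells, differs from original
Gen 8: 19 live cells, differs from original
Gen 9: 12 live cells, differs from original
Gen 10: 19 live cells, differs from original
Gen 11: 12 live cells, differs from original
Gen 12: 8 live cells, differs from original
No period found within 12 steps.

Answer: 0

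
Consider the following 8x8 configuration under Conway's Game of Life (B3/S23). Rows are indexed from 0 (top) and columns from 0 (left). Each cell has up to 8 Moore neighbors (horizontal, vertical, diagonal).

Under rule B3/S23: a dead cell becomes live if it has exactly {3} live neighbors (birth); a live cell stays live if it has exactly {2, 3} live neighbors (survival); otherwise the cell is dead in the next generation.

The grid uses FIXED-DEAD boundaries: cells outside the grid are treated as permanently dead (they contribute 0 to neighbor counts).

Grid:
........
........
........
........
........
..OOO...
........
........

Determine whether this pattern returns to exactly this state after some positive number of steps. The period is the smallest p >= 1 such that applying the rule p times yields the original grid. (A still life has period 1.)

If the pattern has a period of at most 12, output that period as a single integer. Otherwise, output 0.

Answer: 2

Derivation:
Simulating and comparing each generation to the original:
Gen 0 (original, given above): 3 live cells
Gen 1: 3 live cells, differs from original
Gen 2: 3 live cells, MATCHES original -> period = 2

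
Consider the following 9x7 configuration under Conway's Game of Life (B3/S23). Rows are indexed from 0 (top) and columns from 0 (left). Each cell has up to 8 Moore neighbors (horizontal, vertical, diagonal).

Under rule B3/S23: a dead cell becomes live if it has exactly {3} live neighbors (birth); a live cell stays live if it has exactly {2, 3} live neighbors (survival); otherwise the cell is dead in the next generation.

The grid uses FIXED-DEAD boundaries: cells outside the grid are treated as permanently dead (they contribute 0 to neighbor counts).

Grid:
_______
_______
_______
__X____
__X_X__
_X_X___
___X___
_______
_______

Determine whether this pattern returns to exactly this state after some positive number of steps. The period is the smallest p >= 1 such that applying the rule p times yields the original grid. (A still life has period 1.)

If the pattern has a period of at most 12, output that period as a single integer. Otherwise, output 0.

Answer: 2

Derivation:
Simulating and comparing each generation to the original:
Gen 0 (original, given above): 6 live cells
Gen 1: 6 live cells, differs from original
Gen 2: 6 live cells, MATCHES original -> period = 2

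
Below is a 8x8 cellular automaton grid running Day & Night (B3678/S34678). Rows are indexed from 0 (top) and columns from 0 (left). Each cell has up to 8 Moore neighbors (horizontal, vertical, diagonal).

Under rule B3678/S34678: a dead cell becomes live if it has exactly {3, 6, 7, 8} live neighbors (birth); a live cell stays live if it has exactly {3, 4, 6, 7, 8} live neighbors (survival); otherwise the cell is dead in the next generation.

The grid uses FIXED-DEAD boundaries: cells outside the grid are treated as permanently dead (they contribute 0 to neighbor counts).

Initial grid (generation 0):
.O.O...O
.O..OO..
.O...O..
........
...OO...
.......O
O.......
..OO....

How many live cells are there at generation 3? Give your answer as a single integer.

Simulating step by step:
Generation 0 (given above): 14 live cells
Generation 1: 7 live cells
..O.O...
O...O.O.
....O...
....O...
........
........
........
........
Generation 2: 3 live cells
...O.O..
........
...O....
........
........
........
........
........
Generation 3: 1 live cells
........
....O...
........
........
........
........
........
........
Population at generation 3: 1

Answer: 1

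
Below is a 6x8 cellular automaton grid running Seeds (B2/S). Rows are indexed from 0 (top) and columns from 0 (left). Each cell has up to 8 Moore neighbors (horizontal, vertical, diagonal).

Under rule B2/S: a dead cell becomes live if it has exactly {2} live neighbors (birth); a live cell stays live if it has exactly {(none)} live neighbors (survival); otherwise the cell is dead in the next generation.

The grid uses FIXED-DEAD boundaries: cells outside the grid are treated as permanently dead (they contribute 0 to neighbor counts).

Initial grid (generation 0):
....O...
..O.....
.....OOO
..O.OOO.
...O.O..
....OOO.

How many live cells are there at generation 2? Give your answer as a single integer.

Simulating step by step:
Generation 0 (given above): 14 live cells
Generation 1: 9 live cells
...O....
...OO..O
.OO.....
........
..O....O
...O....
Generation 2: 6 live cells
..O.....
.O......
....O...
...O....
...O....
..O.....
Population at generation 2: 6

Answer: 6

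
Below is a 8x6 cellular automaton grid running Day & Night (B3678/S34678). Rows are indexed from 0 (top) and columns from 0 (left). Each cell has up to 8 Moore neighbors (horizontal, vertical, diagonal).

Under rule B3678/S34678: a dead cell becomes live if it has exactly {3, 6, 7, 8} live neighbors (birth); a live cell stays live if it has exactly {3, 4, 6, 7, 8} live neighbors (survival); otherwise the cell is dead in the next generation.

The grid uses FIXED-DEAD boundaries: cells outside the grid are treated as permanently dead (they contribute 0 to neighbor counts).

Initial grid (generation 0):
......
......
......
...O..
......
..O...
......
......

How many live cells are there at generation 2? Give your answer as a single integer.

Simulating step by step:
Generation 0 (given above): 2 live cells
Generation 1: 0 live cells
......
......
......
......
......
......
......
......
Generation 2: 0 live cells
......
......
......
......
......
......
......
......
Population at generation 2: 0

Answer: 0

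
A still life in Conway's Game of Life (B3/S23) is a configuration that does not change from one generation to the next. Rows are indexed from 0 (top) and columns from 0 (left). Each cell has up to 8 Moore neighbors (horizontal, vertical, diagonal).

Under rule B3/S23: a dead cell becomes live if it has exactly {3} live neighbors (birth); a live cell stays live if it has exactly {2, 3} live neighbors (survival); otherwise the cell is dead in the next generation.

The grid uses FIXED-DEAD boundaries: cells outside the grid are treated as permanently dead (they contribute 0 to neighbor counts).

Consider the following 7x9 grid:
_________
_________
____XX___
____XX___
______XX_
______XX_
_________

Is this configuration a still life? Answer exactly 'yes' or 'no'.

Answer: no

Derivation:
Compute generation 1 and compare to generation 0 (given above):
Generation 1:
_________
_________
____XX___
____X____
_______X_
______XX_
_________
Cell (3,5) differs: gen0=1 vs gen1=0 -> NOT a still life.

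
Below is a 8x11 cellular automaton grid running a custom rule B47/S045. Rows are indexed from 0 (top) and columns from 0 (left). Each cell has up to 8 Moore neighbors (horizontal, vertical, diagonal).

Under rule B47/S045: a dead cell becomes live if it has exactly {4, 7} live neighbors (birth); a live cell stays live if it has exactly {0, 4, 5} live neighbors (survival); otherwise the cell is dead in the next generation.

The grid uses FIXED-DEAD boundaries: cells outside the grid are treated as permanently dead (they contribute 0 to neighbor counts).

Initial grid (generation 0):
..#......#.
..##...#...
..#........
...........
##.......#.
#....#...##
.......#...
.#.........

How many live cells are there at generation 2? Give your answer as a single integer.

Answer: 5

Derivation:
Simulating step by step:
Generation 0 (given above): 15 live cells
Generation 1: 5 live cells
.........#.
.......#...
...........
...........
...........
.....#.....
.......#...
.#.........
Generation 2: 5 live cells
.........#.
.......#...
...........
...........
...........
.....#.....
.......#...
.#.........
Population at generation 2: 5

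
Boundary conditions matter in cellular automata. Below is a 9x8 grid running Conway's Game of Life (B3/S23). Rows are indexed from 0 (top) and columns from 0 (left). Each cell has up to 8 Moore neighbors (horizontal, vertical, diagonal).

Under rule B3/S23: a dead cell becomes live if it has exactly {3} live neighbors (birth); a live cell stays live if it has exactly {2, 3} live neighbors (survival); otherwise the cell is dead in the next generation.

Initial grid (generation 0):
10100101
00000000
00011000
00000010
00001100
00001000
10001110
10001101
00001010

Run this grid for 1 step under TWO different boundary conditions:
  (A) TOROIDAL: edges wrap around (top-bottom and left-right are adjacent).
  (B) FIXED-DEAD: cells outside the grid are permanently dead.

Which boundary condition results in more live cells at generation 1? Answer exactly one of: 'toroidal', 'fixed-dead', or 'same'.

Under TOROIDAL boundary, generation 1:
00000111
00011000
00000000
00010000
00001100
00010010
10010010
10010000
01011000
Population = 18

Under FIXED-DEAD boundary, generation 1:
00000000
00011000
00000000
00010000
00001100
00010010
00010010
00010001
00001010
Population = 13

Comparison: toroidal=18, fixed-dead=13 -> toroidal

Answer: toroidal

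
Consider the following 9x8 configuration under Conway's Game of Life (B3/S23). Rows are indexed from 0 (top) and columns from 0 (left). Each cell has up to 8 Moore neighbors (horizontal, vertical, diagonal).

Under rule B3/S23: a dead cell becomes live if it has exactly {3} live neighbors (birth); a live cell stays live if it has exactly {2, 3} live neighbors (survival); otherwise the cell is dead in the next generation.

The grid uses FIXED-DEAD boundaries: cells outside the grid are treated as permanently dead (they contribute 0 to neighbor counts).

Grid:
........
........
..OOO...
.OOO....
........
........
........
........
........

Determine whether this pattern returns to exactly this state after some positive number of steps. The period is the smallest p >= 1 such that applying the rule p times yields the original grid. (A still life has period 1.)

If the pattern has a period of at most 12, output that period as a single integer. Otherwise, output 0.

Simulating and comparing each generation to the original:
Gen 0 (original, given above): 6 live cells
Gen 1: 6 live cells, differs from original
Gen 2: 6 live cells, MATCHES original -> period = 2

Answer: 2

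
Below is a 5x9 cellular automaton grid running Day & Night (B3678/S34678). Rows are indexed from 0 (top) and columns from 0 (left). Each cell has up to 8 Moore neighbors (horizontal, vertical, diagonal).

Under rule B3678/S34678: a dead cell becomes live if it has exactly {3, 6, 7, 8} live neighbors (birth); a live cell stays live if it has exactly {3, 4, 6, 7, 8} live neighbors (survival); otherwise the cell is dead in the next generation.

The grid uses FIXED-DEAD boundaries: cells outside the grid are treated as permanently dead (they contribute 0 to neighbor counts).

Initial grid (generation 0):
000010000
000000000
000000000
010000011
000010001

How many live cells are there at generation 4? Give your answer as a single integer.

Simulating step by step:
Generation 0 (given above): 6 live cells
Generation 1: 1 live cells
000000000
000000000
000000000
000000000
000000010
Generation 2: 0 live cells
000000000
000000000
000000000
000000000
000000000
Generation 3: 0 live cells
000000000
000000000
000000000
000000000
000000000
Generation 4: 0 live cells
000000000
000000000
000000000
000000000
000000000
Population at generation 4: 0

Answer: 0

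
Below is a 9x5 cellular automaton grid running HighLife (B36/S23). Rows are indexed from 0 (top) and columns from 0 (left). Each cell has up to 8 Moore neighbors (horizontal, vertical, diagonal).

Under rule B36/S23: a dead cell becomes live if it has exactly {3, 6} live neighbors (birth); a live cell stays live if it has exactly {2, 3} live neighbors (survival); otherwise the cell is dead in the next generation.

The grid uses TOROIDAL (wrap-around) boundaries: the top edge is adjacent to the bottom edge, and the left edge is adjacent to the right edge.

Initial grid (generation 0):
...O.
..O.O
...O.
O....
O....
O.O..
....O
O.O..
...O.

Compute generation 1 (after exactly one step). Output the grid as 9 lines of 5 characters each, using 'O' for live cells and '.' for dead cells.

Answer: ..OOO
..O.O
...OO
....O
O...O
OO..O
O..OO
...OO
..OOO

Derivation:
Simulating step by step:
Generation 0 (given above): 12 live cells
Generation 1: 21 live cells
(generation 1 grid is the final answer)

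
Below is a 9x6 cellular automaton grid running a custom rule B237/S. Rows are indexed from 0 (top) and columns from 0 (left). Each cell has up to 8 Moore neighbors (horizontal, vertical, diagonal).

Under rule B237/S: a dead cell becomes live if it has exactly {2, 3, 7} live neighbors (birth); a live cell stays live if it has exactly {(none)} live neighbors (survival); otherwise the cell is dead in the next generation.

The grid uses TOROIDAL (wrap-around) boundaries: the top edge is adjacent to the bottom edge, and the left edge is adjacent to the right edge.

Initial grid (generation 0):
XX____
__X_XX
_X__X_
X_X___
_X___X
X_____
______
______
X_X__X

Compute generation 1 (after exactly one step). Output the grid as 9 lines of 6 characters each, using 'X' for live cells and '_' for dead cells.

Simulating step by step:
Generation 0 (given above): 15 live cells
Generation 1: 15 live cells
(generation 1 grid is the final answer)

Answer: __XXX_
___X__
X_X___
___XXX
__X___
_X___X
______
XX___X
______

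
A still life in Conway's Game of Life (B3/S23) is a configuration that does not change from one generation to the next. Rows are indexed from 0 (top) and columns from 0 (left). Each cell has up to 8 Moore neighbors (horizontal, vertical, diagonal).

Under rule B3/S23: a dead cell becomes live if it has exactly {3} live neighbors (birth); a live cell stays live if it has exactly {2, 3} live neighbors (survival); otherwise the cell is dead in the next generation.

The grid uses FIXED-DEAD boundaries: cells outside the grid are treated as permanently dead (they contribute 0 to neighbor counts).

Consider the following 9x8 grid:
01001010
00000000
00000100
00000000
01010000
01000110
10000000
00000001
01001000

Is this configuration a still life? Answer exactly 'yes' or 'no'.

Answer: no

Derivation:
Compute generation 1 and compare to generation 0 (given above):
Generation 1:
00000000
00000100
00000000
00000000
00100000
11100000
00000010
00000000
00000000
Cell (0,1) differs: gen0=1 vs gen1=0 -> NOT a still life.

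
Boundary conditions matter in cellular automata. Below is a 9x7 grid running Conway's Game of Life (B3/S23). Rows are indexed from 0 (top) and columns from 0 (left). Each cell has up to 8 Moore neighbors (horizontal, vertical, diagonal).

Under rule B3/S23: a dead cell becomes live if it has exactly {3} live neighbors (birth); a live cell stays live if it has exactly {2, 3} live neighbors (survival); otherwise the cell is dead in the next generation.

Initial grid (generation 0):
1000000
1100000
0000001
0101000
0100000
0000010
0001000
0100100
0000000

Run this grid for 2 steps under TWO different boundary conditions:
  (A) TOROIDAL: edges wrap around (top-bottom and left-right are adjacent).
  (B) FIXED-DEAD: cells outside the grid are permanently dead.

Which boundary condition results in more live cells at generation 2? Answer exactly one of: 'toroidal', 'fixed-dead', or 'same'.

Answer: toroidal

Derivation:
Under TOROIDAL boundary, generation 2:
0100001
0000001
0010001
0011000
0100000
0000000
0000000
0000000
0000000
Population = 8

Under FIXED-DEAD boundary, generation 2:
1100000
0000000
1010000
0011000
0000000
0000000
0000000
0000000
0000000
Population = 6

Comparison: toroidal=8, fixed-dead=6 -> toroidal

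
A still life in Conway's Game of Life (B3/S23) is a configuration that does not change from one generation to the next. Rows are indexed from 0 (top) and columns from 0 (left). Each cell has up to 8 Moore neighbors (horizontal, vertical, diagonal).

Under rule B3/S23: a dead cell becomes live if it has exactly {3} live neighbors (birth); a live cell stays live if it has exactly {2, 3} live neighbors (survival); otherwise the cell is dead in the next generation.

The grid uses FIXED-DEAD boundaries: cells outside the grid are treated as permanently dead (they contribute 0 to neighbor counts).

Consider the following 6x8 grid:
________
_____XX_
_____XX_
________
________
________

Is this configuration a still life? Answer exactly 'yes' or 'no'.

Answer: yes

Derivation:
Compute generation 1 and compare to generation 0 (given above):
Generation 1:
________
_____XX_
_____XX_
________
________
________
The grids are IDENTICAL -> still life.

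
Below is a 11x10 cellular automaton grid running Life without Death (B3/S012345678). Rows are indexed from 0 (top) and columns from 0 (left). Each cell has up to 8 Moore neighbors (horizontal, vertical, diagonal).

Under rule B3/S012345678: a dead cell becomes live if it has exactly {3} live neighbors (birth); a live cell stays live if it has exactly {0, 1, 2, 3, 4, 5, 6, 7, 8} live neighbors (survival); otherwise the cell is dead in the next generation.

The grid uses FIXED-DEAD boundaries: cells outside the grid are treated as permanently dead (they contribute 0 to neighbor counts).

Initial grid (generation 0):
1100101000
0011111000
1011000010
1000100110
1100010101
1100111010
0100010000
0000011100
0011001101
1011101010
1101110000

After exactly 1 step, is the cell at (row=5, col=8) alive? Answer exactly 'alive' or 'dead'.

Answer: alive

Derivation:
Simulating step by step:
Generation 0 (given above): 49 live cells
Generation 1: 64 live cells
1110101000
1011111100
1011001010
1011101111
1100010101
1110111110
1100010000
0010111110
0111001101
1011101010
1101110000

Cell (5,8) at generation 1: 1 -> alive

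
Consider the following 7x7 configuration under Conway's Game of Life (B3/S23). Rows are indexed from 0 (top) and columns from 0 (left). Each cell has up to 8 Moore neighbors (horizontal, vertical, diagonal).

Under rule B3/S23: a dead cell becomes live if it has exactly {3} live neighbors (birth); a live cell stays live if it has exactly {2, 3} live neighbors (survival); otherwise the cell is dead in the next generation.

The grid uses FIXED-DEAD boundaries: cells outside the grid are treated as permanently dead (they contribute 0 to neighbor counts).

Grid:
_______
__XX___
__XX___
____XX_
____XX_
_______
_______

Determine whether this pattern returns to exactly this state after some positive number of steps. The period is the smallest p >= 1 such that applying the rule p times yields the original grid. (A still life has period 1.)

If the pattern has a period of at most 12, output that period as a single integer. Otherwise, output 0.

Answer: 2

Derivation:
Simulating and comparing each generation to the original:
Gen 0 (original, given above): 8 live cells
Gen 1: 6 live cells, differs from original
Gen 2: 8 live cells, MATCHES original -> period = 2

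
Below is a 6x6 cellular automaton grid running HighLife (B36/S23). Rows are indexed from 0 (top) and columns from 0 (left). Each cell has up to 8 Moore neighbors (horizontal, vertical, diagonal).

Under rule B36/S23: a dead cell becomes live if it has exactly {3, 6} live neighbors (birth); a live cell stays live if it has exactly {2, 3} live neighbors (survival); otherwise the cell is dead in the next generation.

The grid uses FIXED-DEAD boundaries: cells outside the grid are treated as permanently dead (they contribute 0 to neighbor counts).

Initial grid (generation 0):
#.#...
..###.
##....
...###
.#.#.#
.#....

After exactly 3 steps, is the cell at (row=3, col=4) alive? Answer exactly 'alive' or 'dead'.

Simulating step by step:
Generation 0 (given above): 14 live cells
Generation 1: 14 live cells
.##...
#.##..
.#...#
##.#.#
...#.#
..#...
Generation 2: 11 live cells
.###..
#..#..
...#..
##...#
.#.#..
......
Generation 3: 16 live cells
.###..
.#.##.
###.#.
##..#.
###...
......

Cell (3,4) at generation 3: 1 -> alive

Answer: alive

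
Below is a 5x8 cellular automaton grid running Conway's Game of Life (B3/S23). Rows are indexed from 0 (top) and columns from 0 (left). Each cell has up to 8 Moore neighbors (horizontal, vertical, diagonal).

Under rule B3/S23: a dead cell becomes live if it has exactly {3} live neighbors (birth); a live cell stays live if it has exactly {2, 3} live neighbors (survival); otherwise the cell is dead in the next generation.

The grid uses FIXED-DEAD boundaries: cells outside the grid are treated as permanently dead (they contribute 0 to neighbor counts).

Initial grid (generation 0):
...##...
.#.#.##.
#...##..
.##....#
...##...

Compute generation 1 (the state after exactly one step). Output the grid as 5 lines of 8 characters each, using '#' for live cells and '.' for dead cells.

Simulating step by step:
Generation 0 (given above): 14 live cells
Generation 1: 16 live cells
(generation 1 grid is the final answer)

Answer: ..####..
..##..#.
#..###..
.##..#..
..##....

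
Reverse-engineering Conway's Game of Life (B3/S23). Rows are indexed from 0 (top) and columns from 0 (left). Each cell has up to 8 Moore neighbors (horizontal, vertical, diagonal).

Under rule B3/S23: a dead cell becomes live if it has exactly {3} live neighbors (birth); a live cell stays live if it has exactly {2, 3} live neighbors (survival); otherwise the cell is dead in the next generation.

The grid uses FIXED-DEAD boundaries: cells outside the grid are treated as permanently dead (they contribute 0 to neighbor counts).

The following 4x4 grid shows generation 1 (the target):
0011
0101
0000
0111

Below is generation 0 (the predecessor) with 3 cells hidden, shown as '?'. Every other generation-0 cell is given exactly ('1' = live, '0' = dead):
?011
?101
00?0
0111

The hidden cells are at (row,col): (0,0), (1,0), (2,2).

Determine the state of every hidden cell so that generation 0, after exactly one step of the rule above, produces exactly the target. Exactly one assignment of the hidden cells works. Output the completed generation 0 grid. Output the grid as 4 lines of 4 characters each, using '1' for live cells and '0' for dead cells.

Hidden generation-0 cells (in order): (0,0), (1,0), (2,2).
A hidden cell only influences target cells in its own 3x3 neighborhood. Try each of the 2^3 = 8 assignments, step the completed generation 0 forward once under B3/S23, and compare with the target:
  (0,0)=0 (1,0)=0 (2,2)=0 -> step gives (1,1)='0' but target has '1' -> reject
  (0,0)=0 (1,0)=0 (2,2)=1 -> step reproduces the target at every cell -> ACCEPT
  (0,0)=0 (1,0)=1 (2,2)=0 -> step gives (0,1)='1' but target has '0' -> reject
  (0,0)=0 (1,0)=1 (2,2)=1 -> step gives (0,1)='1' but target has '0' -> reject
  (0,0)=1 (1,0)=0 (2,2)=0 -> step gives (0,1)='1' but target has '0' -> reject
  (0,0)=1 (1,0)=0 (2,2)=1 -> step gives (0,1)='1' but target has '0' -> reject
  (0,0)=1 (1,0)=1 (2,2)=0 -> step gives (0,0)='1' but target has '0' -> reject
  (0,0)=1 (1,0)=1 (2,2)=1 -> step gives (0,0)='1' but target has '0' -> reject
Unique solution: (0,0)=dead, (1,0)=dead, (2,2)=live.
Check: live-neighbor counts of every cell in the completed generation 0:
1232
1253
2454
1232
Applying B3/S23 to generation 0 with these counts gives:
0011
0101
0000
0111
which matches the target exactly.

Answer: 0011
0101
0010
0111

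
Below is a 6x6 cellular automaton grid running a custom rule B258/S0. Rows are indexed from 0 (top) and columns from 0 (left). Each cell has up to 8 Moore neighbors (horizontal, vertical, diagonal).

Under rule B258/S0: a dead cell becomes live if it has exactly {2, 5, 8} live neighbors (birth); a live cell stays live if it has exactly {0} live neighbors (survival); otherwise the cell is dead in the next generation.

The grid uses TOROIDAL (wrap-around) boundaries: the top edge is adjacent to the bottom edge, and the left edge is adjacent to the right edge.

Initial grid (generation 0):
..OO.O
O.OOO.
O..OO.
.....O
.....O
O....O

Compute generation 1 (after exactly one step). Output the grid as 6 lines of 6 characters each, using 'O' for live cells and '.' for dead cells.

Answer: ....O.
.....O
.....O
...O..
......
.OOO..

Derivation:
Simulating step by step:
Generation 0 (given above): 14 live cells
Generation 1: 7 live cells
(generation 1 grid is the final answer)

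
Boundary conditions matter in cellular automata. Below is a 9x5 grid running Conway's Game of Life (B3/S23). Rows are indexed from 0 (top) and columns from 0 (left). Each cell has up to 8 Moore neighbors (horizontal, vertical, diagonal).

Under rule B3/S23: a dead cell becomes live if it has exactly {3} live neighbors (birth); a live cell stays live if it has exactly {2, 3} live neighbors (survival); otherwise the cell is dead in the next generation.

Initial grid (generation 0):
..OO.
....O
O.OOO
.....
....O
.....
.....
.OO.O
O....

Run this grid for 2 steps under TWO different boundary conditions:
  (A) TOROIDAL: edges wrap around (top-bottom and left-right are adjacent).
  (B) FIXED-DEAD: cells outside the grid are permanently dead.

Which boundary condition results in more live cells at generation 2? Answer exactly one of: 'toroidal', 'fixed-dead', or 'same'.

Answer: toroidal

Derivation:
Under TOROIDAL boundary, generation 2:
.O.O.
.OO..
.....
O....
.....
.....
.....
OO..O
.O.O.
Population = 10

Under FIXED-DEAD boundary, generation 2:
.....
..O.O
...OO
...OO
.....
.....
.....
.....
.....
Population = 6

Comparison: toroidal=10, fixed-dead=6 -> toroidal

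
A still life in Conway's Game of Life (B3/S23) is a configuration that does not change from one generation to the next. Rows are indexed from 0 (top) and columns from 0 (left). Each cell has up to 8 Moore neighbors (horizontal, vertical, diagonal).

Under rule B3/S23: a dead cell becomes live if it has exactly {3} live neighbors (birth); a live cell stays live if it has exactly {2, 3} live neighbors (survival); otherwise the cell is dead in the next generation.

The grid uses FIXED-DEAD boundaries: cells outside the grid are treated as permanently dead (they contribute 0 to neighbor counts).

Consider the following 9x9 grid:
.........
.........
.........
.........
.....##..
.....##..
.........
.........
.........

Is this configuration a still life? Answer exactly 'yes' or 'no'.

Answer: yes

Derivation:
Compute generation 1 and compare to generation 0 (given above):
Generation 1:
.........
.........
.........
.........
.....##..
.....##..
.........
.........
.........
The grids are IDENTICAL -> still life.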